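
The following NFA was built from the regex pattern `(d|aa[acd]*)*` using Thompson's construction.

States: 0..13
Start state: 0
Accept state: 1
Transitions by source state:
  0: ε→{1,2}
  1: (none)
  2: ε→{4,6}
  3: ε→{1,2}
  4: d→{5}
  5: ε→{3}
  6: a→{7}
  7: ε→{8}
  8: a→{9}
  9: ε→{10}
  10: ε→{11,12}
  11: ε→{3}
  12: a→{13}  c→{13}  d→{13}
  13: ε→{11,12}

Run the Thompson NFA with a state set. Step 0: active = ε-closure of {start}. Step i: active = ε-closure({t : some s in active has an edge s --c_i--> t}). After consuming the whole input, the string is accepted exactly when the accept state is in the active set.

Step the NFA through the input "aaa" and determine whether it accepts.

start: ε-closure({0}) = {0,1,2,4,6}
'a' @ 1: {7,8}
'a' @ 2: {1,2,3,4,6,9,10,11,12}  ✓accept
'a' @ 3: {1,2,3,4,6,7,8,11,12,13}  ✓accept
after full input: {1,2,3,4,6,7,8,11,12,13}  (accept=1 in)

Answer: ACCEPT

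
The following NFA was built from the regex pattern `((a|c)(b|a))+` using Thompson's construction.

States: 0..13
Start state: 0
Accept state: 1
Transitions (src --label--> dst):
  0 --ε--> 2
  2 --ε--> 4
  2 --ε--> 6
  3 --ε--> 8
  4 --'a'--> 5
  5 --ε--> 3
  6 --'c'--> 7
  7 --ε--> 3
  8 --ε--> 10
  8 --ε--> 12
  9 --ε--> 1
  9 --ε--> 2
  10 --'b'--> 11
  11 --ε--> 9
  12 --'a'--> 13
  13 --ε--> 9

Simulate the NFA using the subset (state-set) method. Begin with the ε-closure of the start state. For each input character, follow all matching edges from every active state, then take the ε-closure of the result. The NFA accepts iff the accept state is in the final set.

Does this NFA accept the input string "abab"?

Answer: ACCEPT

Steps:
S₀ = ε-closure({0}) = {0,2,4,6}
'a' @ 1: {3,5,8,10,12}
'b' @ 2: {1,2,4,6,9,11}  ✓accept
'a' @ 3: {3,5,8,10,12}
'b' @ 4: {1,2,4,6,9,11}  ✓accept
after full input: {1,2,4,6,9,11}  (accept=1 in)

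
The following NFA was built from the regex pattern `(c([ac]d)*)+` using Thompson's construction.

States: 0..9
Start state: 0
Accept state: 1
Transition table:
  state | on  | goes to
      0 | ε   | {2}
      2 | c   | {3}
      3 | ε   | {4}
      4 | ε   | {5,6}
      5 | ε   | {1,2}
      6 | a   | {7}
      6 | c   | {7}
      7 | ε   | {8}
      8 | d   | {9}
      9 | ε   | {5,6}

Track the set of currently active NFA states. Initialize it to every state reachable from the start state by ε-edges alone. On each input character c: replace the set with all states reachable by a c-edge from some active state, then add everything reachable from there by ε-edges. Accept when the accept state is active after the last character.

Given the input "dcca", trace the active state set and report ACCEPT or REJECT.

Answer: REJECT

Steps:
initial (ε-close {0}): {0,2}
'd' @ 1: {}  — no active states
rest 'cca' ignored (set empty)
final: {}; accept 1 not in set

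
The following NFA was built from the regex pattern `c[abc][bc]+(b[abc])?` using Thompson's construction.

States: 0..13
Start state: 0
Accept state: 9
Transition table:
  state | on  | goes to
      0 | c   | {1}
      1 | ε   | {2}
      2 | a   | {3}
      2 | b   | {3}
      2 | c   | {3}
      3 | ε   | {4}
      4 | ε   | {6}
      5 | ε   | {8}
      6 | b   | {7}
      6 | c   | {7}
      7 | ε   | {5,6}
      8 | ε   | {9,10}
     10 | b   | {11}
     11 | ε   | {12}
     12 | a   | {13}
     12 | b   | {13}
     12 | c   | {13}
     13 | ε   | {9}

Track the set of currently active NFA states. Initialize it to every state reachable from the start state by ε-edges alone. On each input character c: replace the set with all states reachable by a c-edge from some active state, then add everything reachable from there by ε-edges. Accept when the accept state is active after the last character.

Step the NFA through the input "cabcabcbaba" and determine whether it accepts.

Answer: REJECT

Derivation:
S₀ = ε-closure({0}) = {0}
'c' @ 1: {1,2}
'a' @ 2: {3,4,6}
'b' @ 3: {5,6,7,8,9,10}  ✓accept
'c' @ 4: {5,6,7,8,9,10}  ✓accept
'a' @ 5: {}  — dead — no transitions
rest 'bcbaba' ignored (set empty)
final: {}; accept 9 not in set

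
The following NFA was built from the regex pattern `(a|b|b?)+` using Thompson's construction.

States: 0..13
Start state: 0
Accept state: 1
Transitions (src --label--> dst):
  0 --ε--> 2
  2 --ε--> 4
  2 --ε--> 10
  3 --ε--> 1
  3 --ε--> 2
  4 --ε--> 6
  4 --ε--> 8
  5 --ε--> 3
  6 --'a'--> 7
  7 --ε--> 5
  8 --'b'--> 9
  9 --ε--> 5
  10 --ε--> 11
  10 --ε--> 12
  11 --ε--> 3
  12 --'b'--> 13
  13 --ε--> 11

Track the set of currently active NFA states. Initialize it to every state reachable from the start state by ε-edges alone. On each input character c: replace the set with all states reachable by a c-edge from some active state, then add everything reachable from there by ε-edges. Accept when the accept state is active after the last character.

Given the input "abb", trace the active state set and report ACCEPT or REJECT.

start: ε-closure({0}) = {0,1,2,3,4,6,8,10,11,12}
'a' @ 1: {1,2,3,4,5,6,7,8,10,11,12}  ✓accept
'b' @ 2: {1,2,3,4,5,6,8,9,10,11,12,13}  ✓accept
'b' @ 3: {1,2,3,4,5,6,8,9,10,11,12,13}  ✓accept
after full input: {1,2,3,4,5,6,8,9,10,11,12,13}  (accept=1 in)

Answer: ACCEPT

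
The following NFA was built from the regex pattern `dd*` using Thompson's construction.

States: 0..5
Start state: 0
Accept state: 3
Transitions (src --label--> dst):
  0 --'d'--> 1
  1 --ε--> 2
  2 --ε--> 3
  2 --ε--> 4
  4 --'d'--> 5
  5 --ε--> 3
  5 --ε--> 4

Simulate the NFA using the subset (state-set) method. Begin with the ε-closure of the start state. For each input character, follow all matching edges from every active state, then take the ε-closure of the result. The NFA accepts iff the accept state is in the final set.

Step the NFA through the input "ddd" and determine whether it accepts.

S₀ = ε-closure({0}) = {0}
'd' @ 1: {1,2,3,4}  (accept∈set)
'd' @ 2: {3,4,5}  (accept∈set)
'd' @ 3: {3,4,5}  (accept∈set)
end set {3,4,5} — state 3 in

Answer: ACCEPT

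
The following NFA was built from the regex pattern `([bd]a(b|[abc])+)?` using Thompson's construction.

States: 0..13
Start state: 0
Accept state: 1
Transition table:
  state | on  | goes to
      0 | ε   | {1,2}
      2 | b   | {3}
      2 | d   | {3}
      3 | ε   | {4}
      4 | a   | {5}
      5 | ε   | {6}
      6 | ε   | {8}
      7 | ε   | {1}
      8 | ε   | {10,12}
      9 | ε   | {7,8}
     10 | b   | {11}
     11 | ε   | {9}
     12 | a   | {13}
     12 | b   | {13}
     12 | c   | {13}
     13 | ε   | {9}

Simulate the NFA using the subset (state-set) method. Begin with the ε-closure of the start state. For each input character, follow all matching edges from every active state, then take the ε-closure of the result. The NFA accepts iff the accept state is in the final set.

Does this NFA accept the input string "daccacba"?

Answer: ACCEPT

Trace:
start: ε-closure({0}) = {0,1,2}
'd' @ 1: {3,4}
'a' @ 2: {5,6,8,10,12}
'c' @ 3: {1,7,8,9,10,12,13}  (accept∈set)
'c' @ 4: {1,7,8,9,10,12,13}  (accept∈set)
'a' @ 5: {1,7,8,9,10,12,13}  (accept∈set)
'c' @ 6: {1,7,8,9,10,12,13}  (accept∈set)
'b' @ 7: {1,7,8,9,10,11,12,13}  (accept∈set)
'a' @ 8: {1,7,8,9,10,12,13}  (accept∈set)
end set {1,7,8,9,10,12,13} — state 1 in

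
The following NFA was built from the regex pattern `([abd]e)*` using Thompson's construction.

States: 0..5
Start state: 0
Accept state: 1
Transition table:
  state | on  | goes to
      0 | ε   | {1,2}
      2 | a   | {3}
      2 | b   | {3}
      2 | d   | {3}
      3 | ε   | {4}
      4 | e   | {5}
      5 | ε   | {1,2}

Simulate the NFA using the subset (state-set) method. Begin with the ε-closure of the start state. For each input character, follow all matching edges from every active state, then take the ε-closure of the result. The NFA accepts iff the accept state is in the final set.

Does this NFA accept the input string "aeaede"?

Answer: ACCEPT

Trace:
start: ε-closure({0}) = {0,1,2}
'a' @ 1: {3,4}
'e' @ 2: {1,2,5}  [accepting]
'a' @ 3: {3,4}
'e' @ 4: {1,2,5}  [accepting]
'd' @ 5: {3,4}
'e' @ 6: {1,2,5}  [accepting]
final: {1,2,5}; accept 1 in set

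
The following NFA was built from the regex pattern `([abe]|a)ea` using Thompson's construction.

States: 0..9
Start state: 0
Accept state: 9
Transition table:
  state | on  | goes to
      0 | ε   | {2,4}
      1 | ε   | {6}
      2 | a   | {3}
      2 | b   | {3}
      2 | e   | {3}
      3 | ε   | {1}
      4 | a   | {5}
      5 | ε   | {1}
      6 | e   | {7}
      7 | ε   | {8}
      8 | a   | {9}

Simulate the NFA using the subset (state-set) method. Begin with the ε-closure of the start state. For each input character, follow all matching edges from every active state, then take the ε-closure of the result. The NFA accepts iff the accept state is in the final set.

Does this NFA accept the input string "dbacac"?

Answer: REJECT

Derivation:
initial (ε-close {0}): {0,2,4}
'd' @ 1: {}  — no active states
rest 'bacac' ignored (set empty)
end set {} — state 9 not in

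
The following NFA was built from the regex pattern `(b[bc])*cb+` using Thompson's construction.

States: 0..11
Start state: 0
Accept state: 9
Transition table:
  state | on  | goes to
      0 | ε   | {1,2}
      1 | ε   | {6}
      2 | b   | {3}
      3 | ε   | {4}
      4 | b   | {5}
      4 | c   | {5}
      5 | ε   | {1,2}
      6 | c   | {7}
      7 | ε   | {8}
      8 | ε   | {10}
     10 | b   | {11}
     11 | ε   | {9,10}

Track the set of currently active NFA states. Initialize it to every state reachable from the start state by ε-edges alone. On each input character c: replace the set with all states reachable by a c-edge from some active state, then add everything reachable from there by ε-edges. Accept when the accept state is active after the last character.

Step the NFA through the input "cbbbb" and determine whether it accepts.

Answer: ACCEPT

Trace:
initial (ε-close {0}): {0,1,2,6}
'c' @ 1: {7,8,10}
'b' @ 2: {9,10,11}  (accept∈set)
'b' @ 3: {9,10,11}  (accept∈set)
'b' @ 4: {9,10,11}  (accept∈set)
'b' @ 5: {9,10,11}  (accept∈set)
end set {9,10,11} — state 9 in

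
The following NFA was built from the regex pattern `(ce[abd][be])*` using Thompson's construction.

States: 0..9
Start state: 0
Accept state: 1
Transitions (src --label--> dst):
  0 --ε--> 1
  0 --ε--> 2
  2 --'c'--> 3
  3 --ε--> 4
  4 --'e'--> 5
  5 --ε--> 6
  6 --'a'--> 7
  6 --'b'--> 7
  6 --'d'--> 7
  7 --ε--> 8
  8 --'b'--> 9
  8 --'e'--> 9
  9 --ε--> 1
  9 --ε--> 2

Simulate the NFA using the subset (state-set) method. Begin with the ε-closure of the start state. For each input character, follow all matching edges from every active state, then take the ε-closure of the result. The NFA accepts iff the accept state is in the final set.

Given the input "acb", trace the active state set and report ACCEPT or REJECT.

Answer: REJECT

Steps:
S₀ = ε-closure({0}) = {0,1,2}
'a' @ 1: {}  — state set empty
rest 'cb' ignored (set empty)
after full input: {}  (accept=1 not in)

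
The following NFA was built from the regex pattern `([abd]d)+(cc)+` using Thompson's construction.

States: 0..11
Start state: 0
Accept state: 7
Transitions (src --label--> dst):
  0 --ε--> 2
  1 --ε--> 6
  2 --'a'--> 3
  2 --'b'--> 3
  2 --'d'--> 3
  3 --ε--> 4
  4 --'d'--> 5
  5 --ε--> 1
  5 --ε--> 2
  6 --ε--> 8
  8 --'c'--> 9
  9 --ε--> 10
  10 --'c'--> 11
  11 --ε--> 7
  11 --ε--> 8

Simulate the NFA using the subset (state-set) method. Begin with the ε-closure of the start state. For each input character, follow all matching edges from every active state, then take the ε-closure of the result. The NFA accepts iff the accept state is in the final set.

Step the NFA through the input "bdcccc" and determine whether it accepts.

Answer: ACCEPT

Steps:
start: ε-closure({0}) = {0,2}
'b' @ 1: {3,4}
'd' @ 2: {1,2,5,6,8}
'c' @ 3: {9,10}
'c' @ 4: {7,8,11}  (accept∈set)
'c' @ 5: {9,10}
'c' @ 6: {7,8,11}  (accept∈set)
final: {7,8,11}; accept 7 in set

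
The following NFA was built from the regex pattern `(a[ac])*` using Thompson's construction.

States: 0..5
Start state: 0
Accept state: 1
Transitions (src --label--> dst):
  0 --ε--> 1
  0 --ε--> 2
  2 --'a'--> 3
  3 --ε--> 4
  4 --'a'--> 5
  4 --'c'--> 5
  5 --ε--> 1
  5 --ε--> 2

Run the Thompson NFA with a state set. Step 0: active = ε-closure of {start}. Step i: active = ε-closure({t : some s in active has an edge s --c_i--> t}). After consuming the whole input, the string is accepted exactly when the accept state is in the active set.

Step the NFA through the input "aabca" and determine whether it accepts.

initial (ε-close {0}): {0,1,2}
'a' @ 1: {3,4}
'a' @ 2: {1,2,5}  [accepting]
'b' @ 3: {}  — no active states
rest 'ca' ignored (set empty)
end set {} — state 1 not in

Answer: REJECT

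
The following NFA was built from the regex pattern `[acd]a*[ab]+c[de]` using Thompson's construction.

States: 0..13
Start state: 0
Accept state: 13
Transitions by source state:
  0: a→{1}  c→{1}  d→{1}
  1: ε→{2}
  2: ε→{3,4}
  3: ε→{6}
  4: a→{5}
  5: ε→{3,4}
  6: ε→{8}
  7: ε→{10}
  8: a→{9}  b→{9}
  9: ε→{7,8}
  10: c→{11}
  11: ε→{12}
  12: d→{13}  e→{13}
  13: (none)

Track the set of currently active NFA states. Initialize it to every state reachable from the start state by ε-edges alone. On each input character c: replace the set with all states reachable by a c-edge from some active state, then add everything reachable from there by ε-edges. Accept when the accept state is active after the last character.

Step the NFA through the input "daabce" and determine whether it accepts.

Answer: ACCEPT

Steps:
start: ε-closure({0}) = {0}
'd' @ 1: {1,2,3,4,6,8}
'a' @ 2: {3,4,5,6,7,8,9,10}
'a' @ 3: {3,4,5,6,7,8,9,10}
'b' @ 4: {7,8,9,10}
'c' @ 5: {11,12}
'e' @ 6: {13}  ✓accept
final: {13}; accept 13 in set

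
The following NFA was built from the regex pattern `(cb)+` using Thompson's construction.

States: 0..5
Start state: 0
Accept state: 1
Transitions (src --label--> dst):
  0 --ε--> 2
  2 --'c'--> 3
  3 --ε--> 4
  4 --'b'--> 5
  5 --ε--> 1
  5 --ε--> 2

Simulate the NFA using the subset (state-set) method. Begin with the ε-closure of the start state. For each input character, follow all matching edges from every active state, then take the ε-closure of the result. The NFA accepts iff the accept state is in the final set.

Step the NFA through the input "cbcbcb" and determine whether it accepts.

Answer: ACCEPT

Steps:
start: ε-closure({0}) = {0,2}
'c' @ 1: {3,4}
'b' @ 2: {1,2,5}  (accept∈set)
'c' @ 3: {3,4}
'b' @ 4: {1,2,5}  (accept∈set)
'c' @ 5: {3,4}
'b' @ 6: {1,2,5}  (accept∈set)
end set {1,2,5} — state 1 in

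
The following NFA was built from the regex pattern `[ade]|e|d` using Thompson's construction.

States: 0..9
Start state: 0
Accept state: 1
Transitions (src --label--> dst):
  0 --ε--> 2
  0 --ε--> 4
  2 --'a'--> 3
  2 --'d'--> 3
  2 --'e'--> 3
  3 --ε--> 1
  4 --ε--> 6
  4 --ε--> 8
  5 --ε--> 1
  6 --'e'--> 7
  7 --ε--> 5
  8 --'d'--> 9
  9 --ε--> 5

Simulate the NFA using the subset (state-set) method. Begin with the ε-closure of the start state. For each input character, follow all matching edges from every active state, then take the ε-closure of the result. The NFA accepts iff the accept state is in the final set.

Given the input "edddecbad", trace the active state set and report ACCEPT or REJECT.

S₀ = ε-closure({0}) = {0,2,4,6,8}
'e' @ 1: {1,3,5,7}  (accept∈set)
'd' @ 2: {}  — state set empty
rest 'ddecbad' ignored (set empty)
final: {}; accept 1 not in set

Answer: REJECT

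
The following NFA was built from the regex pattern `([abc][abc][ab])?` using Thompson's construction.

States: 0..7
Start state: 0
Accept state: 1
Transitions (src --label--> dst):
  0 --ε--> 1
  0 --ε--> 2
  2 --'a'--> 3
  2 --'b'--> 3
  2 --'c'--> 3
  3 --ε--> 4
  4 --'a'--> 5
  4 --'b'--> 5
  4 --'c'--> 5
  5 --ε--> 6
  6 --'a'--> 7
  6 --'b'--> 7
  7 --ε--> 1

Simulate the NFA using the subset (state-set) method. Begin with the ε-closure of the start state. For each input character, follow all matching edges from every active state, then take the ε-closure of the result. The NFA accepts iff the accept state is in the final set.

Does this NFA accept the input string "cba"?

S₀ = ε-closure({0}) = {0,1,2}
'c' @ 1: {3,4}
'b' @ 2: {5,6}
'a' @ 3: {1,7}  ✓accept
after full input: {1,7}  (accept=1 in)

Answer: ACCEPT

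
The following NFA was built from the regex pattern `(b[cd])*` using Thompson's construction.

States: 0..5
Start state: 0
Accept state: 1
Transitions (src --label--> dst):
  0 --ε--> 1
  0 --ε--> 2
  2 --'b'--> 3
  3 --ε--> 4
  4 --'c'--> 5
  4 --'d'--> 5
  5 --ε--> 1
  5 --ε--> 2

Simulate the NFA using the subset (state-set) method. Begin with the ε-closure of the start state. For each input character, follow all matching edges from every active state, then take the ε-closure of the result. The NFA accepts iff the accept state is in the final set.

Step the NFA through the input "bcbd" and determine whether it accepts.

initial (ε-close {0}): {0,1,2}
'b' @ 1: {3,4}
'c' @ 2: {1,2,5}  ✓accept
'b' @ 3: {3,4}
'd' @ 4: {1,2,5}  ✓accept
end set {1,2,5} — state 1 in

Answer: ACCEPT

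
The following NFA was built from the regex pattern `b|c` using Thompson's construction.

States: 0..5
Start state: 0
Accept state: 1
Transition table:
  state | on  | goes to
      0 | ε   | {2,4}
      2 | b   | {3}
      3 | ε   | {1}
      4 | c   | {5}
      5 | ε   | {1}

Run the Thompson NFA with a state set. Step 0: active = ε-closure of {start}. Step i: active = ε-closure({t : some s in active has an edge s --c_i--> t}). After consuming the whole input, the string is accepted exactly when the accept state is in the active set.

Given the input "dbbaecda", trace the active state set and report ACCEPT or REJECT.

Answer: REJECT

Trace:
S₀ = ε-closure({0}) = {0,2,4}
'd' @ 1: {}  — dead — no transitions
rest 'bbaecda' ignored (set empty)
end set {} — state 1 not in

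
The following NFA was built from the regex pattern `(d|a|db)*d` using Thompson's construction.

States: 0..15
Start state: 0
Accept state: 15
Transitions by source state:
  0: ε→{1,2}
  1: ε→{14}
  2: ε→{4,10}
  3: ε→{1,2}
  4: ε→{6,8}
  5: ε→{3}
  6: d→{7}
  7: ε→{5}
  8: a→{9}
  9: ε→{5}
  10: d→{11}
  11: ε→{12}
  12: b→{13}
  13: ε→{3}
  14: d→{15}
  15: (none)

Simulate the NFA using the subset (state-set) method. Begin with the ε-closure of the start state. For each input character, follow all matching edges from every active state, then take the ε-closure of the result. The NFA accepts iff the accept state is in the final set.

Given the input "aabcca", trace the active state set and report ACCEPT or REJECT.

Answer: REJECT

Steps:
start: ε-closure({0}) = {0,1,2,4,6,8,10,14}
'a' @ 1: {1,2,3,4,5,6,8,9,10,14}
'a' @ 2: {1,2,3,4,5,6,8,9,10,14}
'b' @ 3: {}  — dead — no transitions
rest 'cca' ignored (set empty)
end set {} — state 15 not in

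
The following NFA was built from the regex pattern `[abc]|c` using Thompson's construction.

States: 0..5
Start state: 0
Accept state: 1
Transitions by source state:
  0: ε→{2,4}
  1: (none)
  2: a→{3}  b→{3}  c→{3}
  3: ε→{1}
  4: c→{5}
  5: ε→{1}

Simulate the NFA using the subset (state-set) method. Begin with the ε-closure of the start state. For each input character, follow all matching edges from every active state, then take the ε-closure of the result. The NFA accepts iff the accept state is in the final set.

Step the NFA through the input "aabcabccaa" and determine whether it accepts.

S₀ = ε-closure({0}) = {0,2,4}
'a' @ 1: {1,3}  ✓accept
'a' @ 2: {}  — no active states
rest 'bcabccaa' ignored (set empty)
final: {}; accept 1 not in set

Answer: REJECT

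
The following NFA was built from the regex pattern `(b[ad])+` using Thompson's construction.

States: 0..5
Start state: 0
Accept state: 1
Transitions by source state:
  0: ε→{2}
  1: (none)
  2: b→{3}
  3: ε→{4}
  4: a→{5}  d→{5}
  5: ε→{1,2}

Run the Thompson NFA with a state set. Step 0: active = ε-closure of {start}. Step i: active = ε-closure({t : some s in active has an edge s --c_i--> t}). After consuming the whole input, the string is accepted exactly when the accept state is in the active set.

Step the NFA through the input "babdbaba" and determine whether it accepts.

initial (ε-close {0}): {0,2}
'b' @ 1: {3,4}
'a' @ 2: {1,2,5}  (accept∈set)
'b' @ 3: {3,4}
'd' @ 4: {1,2,5}  (accept∈set)
'b' @ 5: {3,4}
'a' @ 6: {1,2,5}  (accept∈set)
'b' @ 7: {3,4}
'a' @ 8: {1,2,5}  (accept∈set)
end set {1,2,5} — state 1 in

Answer: ACCEPT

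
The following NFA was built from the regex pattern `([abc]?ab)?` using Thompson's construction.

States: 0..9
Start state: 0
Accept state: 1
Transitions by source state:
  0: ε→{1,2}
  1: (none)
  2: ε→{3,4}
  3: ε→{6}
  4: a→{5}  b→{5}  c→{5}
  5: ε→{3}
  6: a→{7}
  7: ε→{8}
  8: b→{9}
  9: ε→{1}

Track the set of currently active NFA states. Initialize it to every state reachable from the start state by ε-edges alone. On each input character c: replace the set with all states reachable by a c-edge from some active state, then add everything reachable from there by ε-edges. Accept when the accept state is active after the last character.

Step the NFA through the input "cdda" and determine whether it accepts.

start: ε-closure({0}) = {0,1,2,3,4,6}
'c' @ 1: {3,5,6}
'd' @ 2: {}  — state set empty
rest 'da' ignored (set empty)
end set {} — state 1 not in

Answer: REJECT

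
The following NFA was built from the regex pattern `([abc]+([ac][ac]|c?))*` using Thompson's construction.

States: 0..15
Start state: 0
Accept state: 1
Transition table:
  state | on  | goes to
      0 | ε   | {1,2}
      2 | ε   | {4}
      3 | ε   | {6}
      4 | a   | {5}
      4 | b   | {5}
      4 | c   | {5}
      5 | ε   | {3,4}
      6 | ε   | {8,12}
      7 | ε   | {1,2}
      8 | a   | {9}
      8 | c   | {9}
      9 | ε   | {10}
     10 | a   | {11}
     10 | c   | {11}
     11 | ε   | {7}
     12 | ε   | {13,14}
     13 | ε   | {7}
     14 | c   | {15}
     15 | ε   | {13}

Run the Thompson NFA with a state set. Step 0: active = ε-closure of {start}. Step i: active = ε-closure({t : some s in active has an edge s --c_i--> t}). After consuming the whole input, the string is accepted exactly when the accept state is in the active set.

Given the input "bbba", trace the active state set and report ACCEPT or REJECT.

start: ε-closure({0}) = {0,1,2,4}
'b' @ 1: {1,2,3,4,5,6,7,8,12,13,14}  [accepting]
'b' @ 2: {1,2,3,4,5,6,7,8,12,13,14}  [accepting]
'b' @ 3: {1,2,3,4,5,6,7,8,12,13,14}  [accepting]
'a' @ 4: {1,2,3,4,5,6,7,8,9,10,12,13,14}  [accepting]
after full input: {1,2,3,4,5,6,7,8,9,10,12,13,14}  (accept=1 in)

Answer: ACCEPT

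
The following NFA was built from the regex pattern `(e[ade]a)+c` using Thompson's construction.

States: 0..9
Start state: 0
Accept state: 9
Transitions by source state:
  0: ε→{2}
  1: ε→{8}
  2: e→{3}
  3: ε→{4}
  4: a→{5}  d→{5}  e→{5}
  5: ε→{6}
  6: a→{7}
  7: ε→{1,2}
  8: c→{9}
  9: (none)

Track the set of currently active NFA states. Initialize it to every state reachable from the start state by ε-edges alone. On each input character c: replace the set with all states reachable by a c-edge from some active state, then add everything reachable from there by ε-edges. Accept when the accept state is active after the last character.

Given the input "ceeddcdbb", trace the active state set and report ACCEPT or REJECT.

Answer: REJECT

Steps:
S₀ = ε-closure({0}) = {0,2}
'c' @ 1: {}  — no active states
rest 'eeddcdbb' ignored (set empty)
end set {} — state 9 not in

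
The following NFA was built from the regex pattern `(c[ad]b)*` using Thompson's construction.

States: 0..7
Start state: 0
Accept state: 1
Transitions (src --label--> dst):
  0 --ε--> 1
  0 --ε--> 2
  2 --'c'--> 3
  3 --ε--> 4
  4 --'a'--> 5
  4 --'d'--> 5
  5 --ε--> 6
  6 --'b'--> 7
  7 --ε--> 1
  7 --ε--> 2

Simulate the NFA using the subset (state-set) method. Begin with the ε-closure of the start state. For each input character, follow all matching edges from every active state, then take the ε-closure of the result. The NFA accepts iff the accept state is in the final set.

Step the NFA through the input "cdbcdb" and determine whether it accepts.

initial (ε-close {0}): {0,1,2}
'c' @ 1: {3,4}
'd' @ 2: {5,6}
'b' @ 3: {1,2,7}  (accept∈set)
'c' @ 4: {3,4}
'd' @ 5: {5,6}
'b' @ 6: {1,2,7}  (accept∈set)
after full input: {1,2,7}  (accept=1 in)

Answer: ACCEPT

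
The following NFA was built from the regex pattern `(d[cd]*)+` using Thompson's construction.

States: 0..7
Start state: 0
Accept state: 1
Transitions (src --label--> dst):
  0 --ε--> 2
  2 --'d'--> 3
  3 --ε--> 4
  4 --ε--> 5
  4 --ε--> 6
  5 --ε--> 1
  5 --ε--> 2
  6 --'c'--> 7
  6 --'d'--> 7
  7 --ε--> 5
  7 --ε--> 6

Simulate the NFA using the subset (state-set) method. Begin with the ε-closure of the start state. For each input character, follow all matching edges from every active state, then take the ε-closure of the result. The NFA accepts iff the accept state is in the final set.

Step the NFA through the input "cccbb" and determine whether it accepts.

Answer: REJECT

Derivation:
initial (ε-close {0}): {0,2}
'c' @ 1: {}  — no active states
rest 'ccbb' ignored (set empty)
final: {}; accept 1 not in set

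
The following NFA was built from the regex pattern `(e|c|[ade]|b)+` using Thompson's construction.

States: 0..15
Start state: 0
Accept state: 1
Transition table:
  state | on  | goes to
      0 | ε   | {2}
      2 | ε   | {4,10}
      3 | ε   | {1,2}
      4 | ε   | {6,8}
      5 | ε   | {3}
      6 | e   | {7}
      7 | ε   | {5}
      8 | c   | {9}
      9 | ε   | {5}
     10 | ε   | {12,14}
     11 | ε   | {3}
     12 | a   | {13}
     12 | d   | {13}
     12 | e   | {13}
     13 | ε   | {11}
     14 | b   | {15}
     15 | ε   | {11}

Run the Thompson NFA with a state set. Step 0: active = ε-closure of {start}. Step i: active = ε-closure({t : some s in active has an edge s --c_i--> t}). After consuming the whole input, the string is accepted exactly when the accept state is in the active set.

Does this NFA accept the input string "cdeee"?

S₀ = ε-closure({0}) = {0,2,4,6,8,10,12,14}
'c' @ 1: {1,2,3,4,5,6,8,9,10,12,14}  ✓accept
'd' @ 2: {1,2,3,4,6,8,10,11,12,13,14}  ✓accept
'e' @ 3: {1,2,3,4,5,6,7,8,10,11,12,13,14}  ✓accept
'e' @ 4: {1,2,3,4,5,6,7,8,10,11,12,13,14}  ✓accept
'e' @ 5: {1,2,3,4,5,6,7,8,10,11,12,13,14}  ✓accept
after full input: {1,2,3,4,5,6,7,8,10,11,12,13,14}  (accept=1 in)

Answer: ACCEPT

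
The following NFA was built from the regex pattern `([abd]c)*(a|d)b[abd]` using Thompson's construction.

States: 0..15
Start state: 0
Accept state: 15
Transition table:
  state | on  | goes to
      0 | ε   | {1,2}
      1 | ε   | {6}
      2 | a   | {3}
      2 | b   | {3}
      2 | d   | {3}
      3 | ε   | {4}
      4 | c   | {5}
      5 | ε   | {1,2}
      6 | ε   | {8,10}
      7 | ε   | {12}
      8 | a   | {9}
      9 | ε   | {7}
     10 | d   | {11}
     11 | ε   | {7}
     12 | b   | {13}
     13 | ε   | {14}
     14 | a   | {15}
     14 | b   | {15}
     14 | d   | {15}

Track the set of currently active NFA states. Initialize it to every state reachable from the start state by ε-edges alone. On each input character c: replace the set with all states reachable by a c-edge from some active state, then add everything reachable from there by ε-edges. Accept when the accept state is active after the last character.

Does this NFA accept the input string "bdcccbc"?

initial (ε-close {0}): {0,1,2,6,8,10}
'b' @ 1: {3,4}
'd' @ 2: {}  — no active states
rest 'cccbc' ignored (set empty)
final: {}; accept 15 not in set

Answer: REJECT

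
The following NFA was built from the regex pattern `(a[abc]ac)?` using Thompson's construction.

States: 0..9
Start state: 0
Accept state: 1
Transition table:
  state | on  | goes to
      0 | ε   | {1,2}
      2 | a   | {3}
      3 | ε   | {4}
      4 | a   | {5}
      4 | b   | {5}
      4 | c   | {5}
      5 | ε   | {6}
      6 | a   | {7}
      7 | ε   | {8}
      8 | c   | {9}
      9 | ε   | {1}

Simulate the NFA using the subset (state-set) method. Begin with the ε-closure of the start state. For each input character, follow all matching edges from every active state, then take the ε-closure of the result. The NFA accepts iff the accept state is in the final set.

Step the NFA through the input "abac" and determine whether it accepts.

S₀ = ε-closure({0}) = {0,1,2}
'a' @ 1: {3,4}
'b' @ 2: {5,6}
'a' @ 3: {7,8}
'c' @ 4: {1,9}  (accept∈set)
after full input: {1,9}  (accept=1 in)

Answer: ACCEPT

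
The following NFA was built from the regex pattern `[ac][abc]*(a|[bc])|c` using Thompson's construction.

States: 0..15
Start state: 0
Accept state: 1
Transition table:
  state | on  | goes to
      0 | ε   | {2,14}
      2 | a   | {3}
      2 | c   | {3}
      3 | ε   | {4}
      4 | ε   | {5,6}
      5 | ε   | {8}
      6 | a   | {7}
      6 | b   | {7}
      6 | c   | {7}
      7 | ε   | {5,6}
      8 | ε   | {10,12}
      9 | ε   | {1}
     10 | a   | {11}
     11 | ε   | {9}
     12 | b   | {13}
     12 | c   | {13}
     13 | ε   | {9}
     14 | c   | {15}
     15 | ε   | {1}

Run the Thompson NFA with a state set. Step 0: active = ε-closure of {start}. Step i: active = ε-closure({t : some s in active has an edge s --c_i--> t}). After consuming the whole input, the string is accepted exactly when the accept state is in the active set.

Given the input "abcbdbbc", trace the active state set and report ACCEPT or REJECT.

Answer: REJECT

Derivation:
S₀ = ε-closure({0}) = {0,2,14}
'a' @ 1: {3,4,5,6,8,10,12}
'b' @ 2: {1,5,6,7,8,9,10,12,13}  ✓accept
'c' @ 3: {1,5,6,7,8,9,10,12,13}  ✓accept
'b' @ 4: {1,5,6,7,8,9,10,12,13}  ✓accept
'd' @ 5: {}  — state set empty
rest 'bbc' ignored (set empty)
after full input: {}  (accept=1 not in)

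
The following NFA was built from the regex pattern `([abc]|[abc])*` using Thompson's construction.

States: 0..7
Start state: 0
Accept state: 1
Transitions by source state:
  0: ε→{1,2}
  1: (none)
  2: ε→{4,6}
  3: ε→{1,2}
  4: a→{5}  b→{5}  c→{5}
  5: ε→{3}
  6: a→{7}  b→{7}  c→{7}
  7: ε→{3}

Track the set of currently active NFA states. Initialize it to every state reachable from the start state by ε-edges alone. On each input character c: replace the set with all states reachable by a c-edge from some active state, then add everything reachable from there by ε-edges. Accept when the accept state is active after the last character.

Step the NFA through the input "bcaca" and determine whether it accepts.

start: ε-closure({0}) = {0,1,2,4,6}
'b' @ 1: {1,2,3,4,5,6,7}  ✓accept
'c' @ 2: {1,2,3,4,5,6,7}  ✓accept
'a' @ 3: {1,2,3,4,5,6,7}  ✓accept
'c' @ 4: {1,2,3,4,5,6,7}  ✓accept
'a' @ 5: {1,2,3,4,5,6,7}  ✓accept
final: {1,2,3,4,5,6,7}; accept 1 in set

Answer: ACCEPT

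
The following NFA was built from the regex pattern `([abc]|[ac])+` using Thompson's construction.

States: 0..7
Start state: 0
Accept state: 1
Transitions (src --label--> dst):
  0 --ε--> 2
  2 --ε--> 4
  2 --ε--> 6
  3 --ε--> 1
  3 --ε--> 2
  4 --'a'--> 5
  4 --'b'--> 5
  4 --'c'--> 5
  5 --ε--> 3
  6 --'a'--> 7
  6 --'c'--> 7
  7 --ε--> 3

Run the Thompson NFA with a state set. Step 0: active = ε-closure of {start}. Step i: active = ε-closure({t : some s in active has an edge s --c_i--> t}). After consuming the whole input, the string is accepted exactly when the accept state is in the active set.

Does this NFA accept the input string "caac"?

S₀ = ε-closure({0}) = {0,2,4,6}
'c' @ 1: {1,2,3,4,5,6,7}  ✓accept
'a' @ 2: {1,2,3,4,5,6,7}  ✓accept
'a' @ 3: {1,2,3,4,5,6,7}  ✓accept
'c' @ 4: {1,2,3,4,5,6,7}  ✓accept
end set {1,2,3,4,5,6,7} — state 1 in

Answer: ACCEPT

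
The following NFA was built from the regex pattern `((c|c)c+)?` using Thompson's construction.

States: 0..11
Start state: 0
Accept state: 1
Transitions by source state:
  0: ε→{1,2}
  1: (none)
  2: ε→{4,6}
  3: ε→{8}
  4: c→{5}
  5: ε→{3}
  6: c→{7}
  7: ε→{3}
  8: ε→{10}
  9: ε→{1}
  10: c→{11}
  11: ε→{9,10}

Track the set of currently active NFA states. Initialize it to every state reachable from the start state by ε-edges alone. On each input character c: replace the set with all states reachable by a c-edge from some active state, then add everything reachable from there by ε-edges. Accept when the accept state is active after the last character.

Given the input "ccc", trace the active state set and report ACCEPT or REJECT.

Answer: ACCEPT

Steps:
start: ε-closure({0}) = {0,1,2,4,6}
'c' @ 1: {3,5,7,8,10}
'c' @ 2: {1,9,10,11}  ✓accept
'c' @ 3: {1,9,10,11}  ✓accept
after full input: {1,9,10,11}  (accept=1 in)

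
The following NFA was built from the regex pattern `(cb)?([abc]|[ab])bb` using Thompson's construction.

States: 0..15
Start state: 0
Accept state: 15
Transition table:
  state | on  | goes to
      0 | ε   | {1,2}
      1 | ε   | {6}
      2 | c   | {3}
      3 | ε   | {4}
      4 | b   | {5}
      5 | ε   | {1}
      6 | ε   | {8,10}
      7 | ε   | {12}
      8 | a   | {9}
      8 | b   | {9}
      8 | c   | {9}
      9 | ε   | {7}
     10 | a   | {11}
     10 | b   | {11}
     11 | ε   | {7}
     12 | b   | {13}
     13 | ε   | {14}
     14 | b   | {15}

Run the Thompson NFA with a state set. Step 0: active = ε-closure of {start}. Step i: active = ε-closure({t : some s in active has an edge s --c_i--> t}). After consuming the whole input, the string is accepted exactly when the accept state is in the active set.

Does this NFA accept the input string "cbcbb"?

Answer: ACCEPT

Steps:
start: ε-closure({0}) = {0,1,2,6,8,10}
'c' @ 1: {3,4,7,9,12}
'b' @ 2: {1,5,6,8,10,13,14}
'c' @ 3: {7,9,12}
'b' @ 4: {13,14}
'b' @ 5: {15}  [accepting]
final: {15}; accept 15 in set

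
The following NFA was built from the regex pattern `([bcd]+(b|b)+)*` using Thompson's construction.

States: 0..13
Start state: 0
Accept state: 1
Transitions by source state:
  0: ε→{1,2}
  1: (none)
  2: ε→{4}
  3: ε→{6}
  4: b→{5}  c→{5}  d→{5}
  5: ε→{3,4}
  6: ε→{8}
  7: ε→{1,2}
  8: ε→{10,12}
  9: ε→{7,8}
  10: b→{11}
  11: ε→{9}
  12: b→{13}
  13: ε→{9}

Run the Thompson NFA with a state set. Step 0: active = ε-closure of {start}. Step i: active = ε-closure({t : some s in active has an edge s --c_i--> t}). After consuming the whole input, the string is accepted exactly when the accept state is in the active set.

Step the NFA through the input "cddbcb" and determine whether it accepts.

Answer: ACCEPT

Trace:
S₀ = ε-closure({0}) = {0,1,2,4}
'c' @ 1: {3,4,5,6,8,10,12}
'd' @ 2: {3,4,5,6,8,10,12}
'd' @ 3: {3,4,5,6,8,10,12}
'b' @ 4: {1,2,3,4,5,6,7,8,9,10,11,12,13}  [accepting]
'c' @ 5: {3,4,5,6,8,10,12}
'b' @ 6: {1,2,3,4,5,6,7,8,9,10,11,12,13}  [accepting]
after full input: {1,2,3,4,5,6,7,8,9,10,11,12,13}  (accept=1 in)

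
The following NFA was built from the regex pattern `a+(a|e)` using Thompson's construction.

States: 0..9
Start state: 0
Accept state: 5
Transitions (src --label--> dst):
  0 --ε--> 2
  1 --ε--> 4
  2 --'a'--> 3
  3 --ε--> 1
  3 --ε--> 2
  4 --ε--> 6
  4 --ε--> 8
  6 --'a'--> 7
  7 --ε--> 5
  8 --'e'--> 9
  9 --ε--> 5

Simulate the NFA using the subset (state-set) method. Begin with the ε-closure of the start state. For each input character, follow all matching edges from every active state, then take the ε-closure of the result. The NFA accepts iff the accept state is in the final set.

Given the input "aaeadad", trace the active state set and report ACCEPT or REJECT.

Answer: REJECT

Steps:
initial (ε-close {0}): {0,2}
'a' @ 1: {1,2,3,4,6,8}
'a' @ 2: {1,2,3,4,5,6,7,8}  ✓accept
'e' @ 3: {5,9}  ✓accept
'a' @ 4: {}  — state set empty
rest 'dad' ignored (set empty)
after full input: {}  (accept=5 not in)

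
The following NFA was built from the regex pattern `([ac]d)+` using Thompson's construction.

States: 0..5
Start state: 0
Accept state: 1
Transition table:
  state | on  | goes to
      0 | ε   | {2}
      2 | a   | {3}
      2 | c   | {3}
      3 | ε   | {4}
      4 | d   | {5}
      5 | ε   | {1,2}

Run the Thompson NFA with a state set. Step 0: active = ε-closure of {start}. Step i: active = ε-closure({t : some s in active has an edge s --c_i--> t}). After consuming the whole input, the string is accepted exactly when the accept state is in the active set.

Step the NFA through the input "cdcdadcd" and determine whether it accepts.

start: ε-closure({0}) = {0,2}
'c' @ 1: {3,4}
'd' @ 2: {1,2,5}  ✓accept
'c' @ 3: {3,4}
'd' @ 4: {1,2,5}  ✓accept
'a' @ 5: {3,4}
'd' @ 6: {1,2,5}  ✓accept
'c' @ 7: {3,4}
'd' @ 8: {1,2,5}  ✓accept
final: {1,2,5}; accept 1 in set

Answer: ACCEPT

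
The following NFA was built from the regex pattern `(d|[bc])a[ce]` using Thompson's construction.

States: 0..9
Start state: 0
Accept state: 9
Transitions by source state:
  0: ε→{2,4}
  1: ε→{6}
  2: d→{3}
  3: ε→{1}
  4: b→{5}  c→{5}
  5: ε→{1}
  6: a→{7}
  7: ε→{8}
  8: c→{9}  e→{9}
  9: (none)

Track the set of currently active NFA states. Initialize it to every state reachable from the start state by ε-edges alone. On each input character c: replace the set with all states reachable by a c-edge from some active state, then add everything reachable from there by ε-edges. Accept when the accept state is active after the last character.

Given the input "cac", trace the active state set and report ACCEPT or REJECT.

Answer: ACCEPT

Trace:
start: ε-closure({0}) = {0,2,4}
'c' @ 1: {1,5,6}
'a' @ 2: {7,8}
'c' @ 3: {9}  (accept∈set)
end set {9} — state 9 in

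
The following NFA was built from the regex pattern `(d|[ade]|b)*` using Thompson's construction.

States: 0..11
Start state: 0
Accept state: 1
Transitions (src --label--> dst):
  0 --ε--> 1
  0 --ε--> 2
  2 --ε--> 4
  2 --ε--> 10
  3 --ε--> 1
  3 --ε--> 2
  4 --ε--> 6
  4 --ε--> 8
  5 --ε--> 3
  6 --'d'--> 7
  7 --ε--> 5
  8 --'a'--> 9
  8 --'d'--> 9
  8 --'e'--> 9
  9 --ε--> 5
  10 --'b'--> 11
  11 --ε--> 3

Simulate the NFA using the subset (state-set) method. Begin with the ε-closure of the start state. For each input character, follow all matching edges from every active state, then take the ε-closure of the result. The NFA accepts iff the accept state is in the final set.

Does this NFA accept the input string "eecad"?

start: ε-closure({0}) = {0,1,2,4,6,8,10}
'e' @ 1: {1,2,3,4,5,6,8,9,10}  ✓accept
'e' @ 2: {1,2,3,4,5,6,8,9,10}  ✓accept
'c' @ 3: {}  — state set empty
rest 'ad' ignored (set empty)
end set {} — state 1 not in

Answer: REJECT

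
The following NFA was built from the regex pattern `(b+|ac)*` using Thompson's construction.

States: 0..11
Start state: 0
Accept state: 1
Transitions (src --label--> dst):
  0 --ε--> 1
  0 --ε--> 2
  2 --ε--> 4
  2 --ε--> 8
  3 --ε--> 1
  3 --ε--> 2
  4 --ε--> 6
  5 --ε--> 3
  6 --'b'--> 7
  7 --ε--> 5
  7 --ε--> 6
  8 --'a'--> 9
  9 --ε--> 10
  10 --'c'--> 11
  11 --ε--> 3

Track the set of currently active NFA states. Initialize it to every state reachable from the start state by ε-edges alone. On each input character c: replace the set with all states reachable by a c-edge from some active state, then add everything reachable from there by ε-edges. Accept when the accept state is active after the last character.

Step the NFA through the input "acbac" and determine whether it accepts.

Answer: ACCEPT

Steps:
initial (ε-close {0}): {0,1,2,4,6,8}
'a' @ 1: {9,10}
'c' @ 2: {1,2,3,4,6,8,11}  ✓accept
'b' @ 3: {1,2,3,4,5,6,7,8}  ✓accept
'a' @ 4: {9,10}
'c' @ 5: {1,2,3,4,6,8,11}  ✓accept
final: {1,2,3,4,6,8,11}; accept 1 in set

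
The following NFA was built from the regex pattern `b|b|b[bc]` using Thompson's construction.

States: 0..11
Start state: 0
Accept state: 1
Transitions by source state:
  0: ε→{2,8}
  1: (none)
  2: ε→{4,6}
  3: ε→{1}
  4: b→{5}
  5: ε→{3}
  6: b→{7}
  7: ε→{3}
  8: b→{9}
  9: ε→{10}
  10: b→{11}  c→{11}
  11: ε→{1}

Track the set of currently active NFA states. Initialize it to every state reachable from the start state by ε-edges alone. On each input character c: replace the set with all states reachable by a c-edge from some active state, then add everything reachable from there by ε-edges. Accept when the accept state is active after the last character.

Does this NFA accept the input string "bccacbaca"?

Answer: REJECT

Steps:
start: ε-closure({0}) = {0,2,4,6,8}
'b' @ 1: {1,3,5,7,9,10}  [accepting]
'c' @ 2: {1,11}  [accepting]
'c' @ 3: {}  — no active states
rest 'acbaca' ignored (set empty)
final: {}; accept 1 not in set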